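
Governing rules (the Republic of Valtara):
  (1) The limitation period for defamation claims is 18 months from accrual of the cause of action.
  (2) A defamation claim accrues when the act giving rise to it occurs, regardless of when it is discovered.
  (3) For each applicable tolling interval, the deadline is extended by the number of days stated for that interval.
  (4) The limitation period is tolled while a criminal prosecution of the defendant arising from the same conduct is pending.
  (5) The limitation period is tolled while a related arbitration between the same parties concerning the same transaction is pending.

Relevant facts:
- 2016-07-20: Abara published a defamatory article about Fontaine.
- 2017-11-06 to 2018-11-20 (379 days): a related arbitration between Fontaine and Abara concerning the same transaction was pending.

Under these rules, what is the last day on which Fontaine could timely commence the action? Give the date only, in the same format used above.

2019-02-03

The limitation period began to run on 2016-07-20.
The untolled deadline — 18 months after 2016-07-20 — is 2018-01-20.
The pending related arbitration from 2017-11-06 to 2018-11-20 tolled the period for 379 days, extending the deadline to 2019-02-03.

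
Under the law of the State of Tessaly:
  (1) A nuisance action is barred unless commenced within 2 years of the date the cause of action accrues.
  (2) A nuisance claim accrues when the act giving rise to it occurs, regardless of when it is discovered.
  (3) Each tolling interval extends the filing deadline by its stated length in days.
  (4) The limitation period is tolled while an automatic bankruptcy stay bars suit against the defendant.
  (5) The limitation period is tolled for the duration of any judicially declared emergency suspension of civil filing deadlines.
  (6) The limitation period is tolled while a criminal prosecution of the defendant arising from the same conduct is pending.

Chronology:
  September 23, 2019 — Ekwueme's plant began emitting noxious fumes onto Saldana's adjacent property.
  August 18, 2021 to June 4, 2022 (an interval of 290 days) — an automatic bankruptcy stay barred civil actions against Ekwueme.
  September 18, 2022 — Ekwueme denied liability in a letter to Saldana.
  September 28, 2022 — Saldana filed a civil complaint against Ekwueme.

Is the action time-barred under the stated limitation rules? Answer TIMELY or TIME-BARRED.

The cause of action accrued on September 23, 2019, the date of the act.
Adding the 2 years base period to September 23, 2019 gives a deadline of September 23, 2021, before any tolling.
Because the automatic bankruptcy stay ran from August 18, 2021 to June 4, 2022, the deadline is extended by 290 days to July 10, 2022.
None of the other events listed affects the running of the period under the stated rules.
Filing on September 28, 2022 missed the July 10, 2022 deadline — the action is time-barred.

TIME-BARRED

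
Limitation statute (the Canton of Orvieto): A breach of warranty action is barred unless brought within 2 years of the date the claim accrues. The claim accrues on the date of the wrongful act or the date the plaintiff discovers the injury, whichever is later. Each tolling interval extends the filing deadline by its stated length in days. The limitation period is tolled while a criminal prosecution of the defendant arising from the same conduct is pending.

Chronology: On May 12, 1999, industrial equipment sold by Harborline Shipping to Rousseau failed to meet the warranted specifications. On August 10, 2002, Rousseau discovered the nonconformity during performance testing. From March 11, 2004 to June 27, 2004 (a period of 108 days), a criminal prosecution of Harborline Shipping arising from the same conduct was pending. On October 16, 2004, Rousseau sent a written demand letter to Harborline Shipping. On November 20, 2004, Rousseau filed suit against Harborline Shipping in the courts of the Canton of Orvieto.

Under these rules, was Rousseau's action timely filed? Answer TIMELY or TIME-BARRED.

TIMELY

Because discovery on August 10, 2002 post-dates the May 12, 1999 act, accrual under the later-of rule falls on August 10, 2002.
2 years from August 10, 2002 is August 10, 2004.
The period was tolled for 108 days by the pending criminal prosecution (March 11, 2004 to June 27, 2004), pushing the deadline to November 26, 2004.
The other events in the timeline have no effect on the limitation period under the stated rules.
Rousseau filed on November 20, 2004, before the November 26, 2004 deadline, so the action is timely.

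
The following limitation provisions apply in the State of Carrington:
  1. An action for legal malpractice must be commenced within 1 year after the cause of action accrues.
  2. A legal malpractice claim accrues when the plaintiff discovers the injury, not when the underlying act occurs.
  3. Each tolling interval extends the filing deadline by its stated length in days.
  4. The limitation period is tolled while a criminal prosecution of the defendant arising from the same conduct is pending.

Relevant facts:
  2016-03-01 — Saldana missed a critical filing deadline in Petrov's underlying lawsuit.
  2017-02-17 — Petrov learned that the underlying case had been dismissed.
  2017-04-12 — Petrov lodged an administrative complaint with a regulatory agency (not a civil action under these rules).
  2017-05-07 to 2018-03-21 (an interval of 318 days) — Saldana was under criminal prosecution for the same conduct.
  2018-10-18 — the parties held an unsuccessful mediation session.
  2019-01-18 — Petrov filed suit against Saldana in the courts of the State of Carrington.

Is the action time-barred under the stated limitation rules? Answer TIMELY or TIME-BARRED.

TIME-BARRED

The claim did not accrue until Petrov discovered the injury on 2017-02-17; the 2016-03-01 act date does not start the clock under the stated rule.
The untolled deadline — 1 year after 2017-02-17 — is 2018-02-17.
The period was tolled for 318 days by the pending criminal prosecution (2017-05-07 to 2018-03-21), pushing the deadline to 2019-01-01.
None of the other events listed affects the running of the period under the stated rules.
Petrov filed on 2019-01-18, after the 2019-01-01 deadline, so the action is time-barred.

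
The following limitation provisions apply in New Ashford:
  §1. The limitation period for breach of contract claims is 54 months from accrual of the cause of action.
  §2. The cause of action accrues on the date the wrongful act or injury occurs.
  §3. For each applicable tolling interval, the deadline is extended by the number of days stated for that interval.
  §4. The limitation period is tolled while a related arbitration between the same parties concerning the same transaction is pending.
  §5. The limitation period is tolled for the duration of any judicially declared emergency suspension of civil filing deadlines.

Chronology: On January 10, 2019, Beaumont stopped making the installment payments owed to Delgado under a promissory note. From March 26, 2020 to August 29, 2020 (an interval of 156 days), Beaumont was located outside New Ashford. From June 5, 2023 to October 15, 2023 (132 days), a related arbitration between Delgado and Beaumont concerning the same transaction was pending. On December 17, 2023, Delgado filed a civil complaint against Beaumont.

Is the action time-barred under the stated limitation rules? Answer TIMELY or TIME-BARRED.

The claim accrued on January 10, 2019, when the wrongful act occurred.
54 months from January 10, 2019 is July 10, 2023.
The pending related arbitration from June 5, 2023 to October 15, 2023 tolled the period for 132 days, extending the deadline to November 19, 2023.
Although the defendant's absence ran from March 26, 2020 to August 29, 2020, the stated rules do not make that a tolling event, so it is disregarded.
Delgado filed on December 17, 2023, after the November 19, 2023 deadline, so the action is time-barred.

TIME-BARRED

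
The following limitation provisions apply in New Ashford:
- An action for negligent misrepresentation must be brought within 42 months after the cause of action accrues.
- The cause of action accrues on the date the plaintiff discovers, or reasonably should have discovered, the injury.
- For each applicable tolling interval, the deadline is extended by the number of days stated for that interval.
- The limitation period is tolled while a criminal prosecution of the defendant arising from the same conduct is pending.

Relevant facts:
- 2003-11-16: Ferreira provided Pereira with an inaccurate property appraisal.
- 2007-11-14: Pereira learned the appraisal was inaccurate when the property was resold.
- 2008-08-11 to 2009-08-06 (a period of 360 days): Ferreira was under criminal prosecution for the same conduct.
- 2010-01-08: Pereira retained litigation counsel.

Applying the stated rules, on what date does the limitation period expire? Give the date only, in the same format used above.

Under the discovery rule, the claim accrued on 2007-11-14, when Pereira discovered the injury — not on the 2003-11-16 date of the underlying act.
Adding the 42 months base period to 2007-11-14 gives a deadline of 2011-05-14, before any tolling.
The pending criminal prosecution from 2008-08-11 to 2009-08-06 tolled the period for 360 days, extending the deadline to 2012-05-08.
None of the other events listed affects the running of the period under the stated rules.

2012-05-08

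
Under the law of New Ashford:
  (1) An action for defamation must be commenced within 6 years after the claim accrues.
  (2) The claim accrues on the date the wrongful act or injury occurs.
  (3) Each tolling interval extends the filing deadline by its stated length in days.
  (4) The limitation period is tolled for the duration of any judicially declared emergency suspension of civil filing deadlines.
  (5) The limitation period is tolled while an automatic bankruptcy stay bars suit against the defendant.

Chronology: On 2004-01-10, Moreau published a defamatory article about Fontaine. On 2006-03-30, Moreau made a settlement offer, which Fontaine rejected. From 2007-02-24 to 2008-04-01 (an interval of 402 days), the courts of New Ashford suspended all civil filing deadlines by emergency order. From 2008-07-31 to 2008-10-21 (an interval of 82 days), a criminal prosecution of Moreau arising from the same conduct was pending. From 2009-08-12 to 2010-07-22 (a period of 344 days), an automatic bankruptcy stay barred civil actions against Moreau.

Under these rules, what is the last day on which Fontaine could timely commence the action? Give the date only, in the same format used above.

The limitation period began to run on 2004-01-10.
The untolled deadline — 6 years after 2004-01-10 — is 2010-01-10.
Because the emergency suspension of filing deadlines ran from 2007-02-24 to 2008-04-01, the deadline is extended by 402 days to 2011-02-16.
The automatic bankruptcy stay from 2009-08-12 to 2010-07-22 tolled the period for 344 days, extending the deadline to 2012-01-26.
No stated provision tolls the period for a criminal prosecution, so the interval from 2008-07-31 to 2008-10-21 has no effect on the deadline.
Nothing else in the chronology tolls or restarts the period.

2012-01-26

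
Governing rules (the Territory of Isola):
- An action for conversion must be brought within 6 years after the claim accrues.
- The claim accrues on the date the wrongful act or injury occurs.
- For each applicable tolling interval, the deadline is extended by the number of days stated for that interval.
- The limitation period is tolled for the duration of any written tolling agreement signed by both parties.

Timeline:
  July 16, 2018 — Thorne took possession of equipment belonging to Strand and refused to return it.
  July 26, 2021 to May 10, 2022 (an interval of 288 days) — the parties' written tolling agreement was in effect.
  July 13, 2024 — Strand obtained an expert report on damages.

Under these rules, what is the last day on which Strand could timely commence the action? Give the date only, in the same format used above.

April 30, 2025

The claim accrued on July 16, 2018, the date of the act.
Adding the 6 years base period to July 16, 2018 gives a deadline of July 16, 2024, before any tolling.
The written tolling agreement from July 26, 2021 to May 10, 2022 tolled the period for 288 days, extending the deadline to April 30, 2025.
The other events in the timeline have no effect on the limitation period under the stated rules.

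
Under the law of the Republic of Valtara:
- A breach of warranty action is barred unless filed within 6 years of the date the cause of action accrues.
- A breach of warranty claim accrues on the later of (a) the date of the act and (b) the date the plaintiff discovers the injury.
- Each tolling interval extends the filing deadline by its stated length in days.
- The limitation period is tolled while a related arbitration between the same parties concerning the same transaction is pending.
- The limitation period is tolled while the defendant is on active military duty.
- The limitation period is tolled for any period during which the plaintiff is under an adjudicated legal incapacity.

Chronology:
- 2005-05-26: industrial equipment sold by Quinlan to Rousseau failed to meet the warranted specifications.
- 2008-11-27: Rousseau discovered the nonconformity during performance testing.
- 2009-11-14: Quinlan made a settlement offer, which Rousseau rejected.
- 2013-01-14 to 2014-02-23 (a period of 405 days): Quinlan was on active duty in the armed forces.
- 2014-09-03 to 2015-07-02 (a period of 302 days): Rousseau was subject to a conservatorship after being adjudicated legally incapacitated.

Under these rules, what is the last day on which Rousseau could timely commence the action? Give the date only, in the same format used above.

2016-11-03

The claim accrued on 2008-11-27 — the later of the 2005-05-26 act and the 2008-11-27 discovery.
Adding the 6 years base period to 2008-11-27 gives a deadline of 2014-11-27, before any tolling.
The defendant's active military service from 2013-01-14 to 2014-02-23 tolled the period for 405 days, extending the deadline to 2016-01-06.
The plaintiff's legal incapacity from 2014-09-03 to 2015-07-02 tolled the period for 302 days, extending the deadline to 2016-11-03.
None of the other events listed affects the running of the period under the stated rules.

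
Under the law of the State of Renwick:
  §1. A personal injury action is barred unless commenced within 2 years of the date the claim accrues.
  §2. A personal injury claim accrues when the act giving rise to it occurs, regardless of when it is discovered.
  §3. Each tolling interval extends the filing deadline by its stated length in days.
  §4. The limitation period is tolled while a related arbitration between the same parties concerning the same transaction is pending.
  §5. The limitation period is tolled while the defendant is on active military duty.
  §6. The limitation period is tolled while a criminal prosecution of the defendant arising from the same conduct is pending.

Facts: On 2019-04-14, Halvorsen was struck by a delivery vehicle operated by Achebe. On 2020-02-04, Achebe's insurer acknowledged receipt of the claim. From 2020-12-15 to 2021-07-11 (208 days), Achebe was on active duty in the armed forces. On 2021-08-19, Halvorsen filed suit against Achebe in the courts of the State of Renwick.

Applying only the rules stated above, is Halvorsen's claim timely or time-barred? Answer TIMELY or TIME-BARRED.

The claim accrued on 2019-04-14, the date of the act.
Adding the 2 years base period to 2019-04-14 gives a deadline of 2021-04-14, before any tolling.
Because the defendant's active military service ran from 2020-12-15 to 2021-07-11, the deadline is extended by 208 days to 2021-11-08.
None of the other events listed affects the running of the period under the stated rules.
The 2021-08-19 filing precedes the 2021-11-08 deadline; the claim is timely.

TIMELY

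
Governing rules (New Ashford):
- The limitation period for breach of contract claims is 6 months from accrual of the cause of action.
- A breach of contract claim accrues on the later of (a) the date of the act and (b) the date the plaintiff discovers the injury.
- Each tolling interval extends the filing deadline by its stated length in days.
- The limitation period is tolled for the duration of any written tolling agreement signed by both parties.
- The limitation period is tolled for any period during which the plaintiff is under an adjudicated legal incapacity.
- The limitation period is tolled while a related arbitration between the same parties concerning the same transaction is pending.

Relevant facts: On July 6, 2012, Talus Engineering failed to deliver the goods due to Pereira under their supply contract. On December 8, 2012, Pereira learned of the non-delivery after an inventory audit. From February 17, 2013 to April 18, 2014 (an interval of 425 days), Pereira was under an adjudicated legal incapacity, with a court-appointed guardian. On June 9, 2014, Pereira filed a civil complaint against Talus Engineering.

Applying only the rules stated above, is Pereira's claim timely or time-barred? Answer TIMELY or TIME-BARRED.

TIMELY

Because discovery on December 8, 2012 post-dates the July 6, 2012 act, accrual under the later-of rule falls on December 8, 2012.
6 months from December 8, 2012 is June 8, 2013.
The plaintiff's legal incapacity from February 17, 2013 to April 18, 2014 tolled the period for 425 days, extending the deadline to August 7, 2014.
The June 9, 2014 filing precedes the August 7, 2014 deadline; the claim is timely.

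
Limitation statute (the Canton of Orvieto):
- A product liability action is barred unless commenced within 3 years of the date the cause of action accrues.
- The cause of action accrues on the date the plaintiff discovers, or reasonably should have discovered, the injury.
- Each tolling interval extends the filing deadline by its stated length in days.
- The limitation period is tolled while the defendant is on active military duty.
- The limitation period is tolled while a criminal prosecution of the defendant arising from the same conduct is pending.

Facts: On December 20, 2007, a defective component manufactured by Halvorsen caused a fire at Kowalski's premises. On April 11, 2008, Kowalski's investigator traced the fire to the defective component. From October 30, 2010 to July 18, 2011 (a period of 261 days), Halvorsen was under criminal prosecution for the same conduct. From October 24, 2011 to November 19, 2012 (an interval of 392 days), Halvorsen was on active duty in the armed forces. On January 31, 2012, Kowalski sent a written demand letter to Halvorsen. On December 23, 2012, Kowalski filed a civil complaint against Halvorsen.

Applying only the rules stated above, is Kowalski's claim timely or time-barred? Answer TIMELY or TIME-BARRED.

Accrual is tied to discovery, so the period began on April 11, 2008 rather than on December 20, 2007 when the act occurred.
The untolled deadline — 3 years after April 11, 2008 — is April 11, 2011.
Because the pending criminal prosecution ran from October 30, 2010 to July 18, 2011, the deadline is extended by 261 days to December 28, 2011.
The defendant's active military service from October 24, 2011 to November 19, 2012 tolled the period for 392 days, extending the deadline to January 23, 2013.
Nothing else in the chronology tolls or restarts the period.
Kowalski filed on December 23, 2012, before the January 23, 2013 deadline, so the action is timely.

TIMELY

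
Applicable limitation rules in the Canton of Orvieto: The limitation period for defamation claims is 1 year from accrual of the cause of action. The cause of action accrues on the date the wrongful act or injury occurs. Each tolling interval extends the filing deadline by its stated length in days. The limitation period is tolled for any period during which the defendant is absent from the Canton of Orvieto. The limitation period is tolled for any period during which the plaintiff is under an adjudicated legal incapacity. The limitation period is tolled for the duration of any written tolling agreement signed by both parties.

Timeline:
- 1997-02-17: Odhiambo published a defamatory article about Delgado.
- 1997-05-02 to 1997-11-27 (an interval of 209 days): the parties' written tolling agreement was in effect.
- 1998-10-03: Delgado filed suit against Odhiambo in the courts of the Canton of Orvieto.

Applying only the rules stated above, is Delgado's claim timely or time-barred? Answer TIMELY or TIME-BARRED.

The cause of action accrued on 1997-02-17, the date of the act.
Adding the 1 year base period to 1997-02-17 gives a deadline of 1998-02-17, before any tolling.
The period was tolled for 209 days by the written tolling agreement (1997-05-02 to 1997-11-27), pushing the deadline to 1998-09-14.
Delgado filed on 1998-10-03, after the 1998-09-14 deadline, so the action is time-barred.

TIME-BARRED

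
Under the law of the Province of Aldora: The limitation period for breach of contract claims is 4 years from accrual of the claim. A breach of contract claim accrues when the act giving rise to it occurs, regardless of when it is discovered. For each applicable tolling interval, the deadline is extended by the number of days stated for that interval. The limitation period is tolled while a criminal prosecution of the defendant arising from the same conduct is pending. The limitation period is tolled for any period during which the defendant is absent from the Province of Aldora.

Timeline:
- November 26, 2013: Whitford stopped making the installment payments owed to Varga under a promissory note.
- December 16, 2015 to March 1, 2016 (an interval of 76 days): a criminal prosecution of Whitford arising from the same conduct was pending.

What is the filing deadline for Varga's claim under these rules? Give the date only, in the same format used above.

The limitation period began to run on November 26, 2013.
Adding the 4 years base period to November 26, 2013 gives a deadline of November 26, 2017, before any tolling.
Because the pending criminal prosecution ran from December 16, 2015 to March 1, 2016, the deadline is extended by 76 days to February 10, 2018.

February 10, 2018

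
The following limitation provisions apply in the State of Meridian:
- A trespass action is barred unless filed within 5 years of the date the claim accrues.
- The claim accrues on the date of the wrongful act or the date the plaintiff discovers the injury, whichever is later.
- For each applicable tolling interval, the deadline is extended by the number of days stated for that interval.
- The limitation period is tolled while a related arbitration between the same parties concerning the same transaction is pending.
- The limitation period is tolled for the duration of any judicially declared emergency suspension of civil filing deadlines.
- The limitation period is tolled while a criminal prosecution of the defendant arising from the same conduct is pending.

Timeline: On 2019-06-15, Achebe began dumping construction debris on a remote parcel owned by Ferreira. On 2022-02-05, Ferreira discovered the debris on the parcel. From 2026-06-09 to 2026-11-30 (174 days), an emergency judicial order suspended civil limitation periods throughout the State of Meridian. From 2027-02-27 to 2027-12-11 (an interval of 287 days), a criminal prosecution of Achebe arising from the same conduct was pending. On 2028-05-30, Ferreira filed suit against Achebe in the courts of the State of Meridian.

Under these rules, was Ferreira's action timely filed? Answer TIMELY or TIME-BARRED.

TIME-BARRED

The claim accrued on 2022-02-05 — the later of the 2019-06-15 act and the 2022-02-05 discovery.
5 years from 2022-02-05 is 2027-02-05.
Because the emergency suspension of filing deadlines ran from 2026-06-09 to 2026-11-30, the deadline is extended by 174 days to 2027-07-29.
Because the pending criminal prosecution ran from 2027-02-27 to 2027-12-11, the deadline is extended by 287 days to 2028-05-11.
The 2028-05-30 filing falls after the 2028-05-11 deadline; the claim is time-barred.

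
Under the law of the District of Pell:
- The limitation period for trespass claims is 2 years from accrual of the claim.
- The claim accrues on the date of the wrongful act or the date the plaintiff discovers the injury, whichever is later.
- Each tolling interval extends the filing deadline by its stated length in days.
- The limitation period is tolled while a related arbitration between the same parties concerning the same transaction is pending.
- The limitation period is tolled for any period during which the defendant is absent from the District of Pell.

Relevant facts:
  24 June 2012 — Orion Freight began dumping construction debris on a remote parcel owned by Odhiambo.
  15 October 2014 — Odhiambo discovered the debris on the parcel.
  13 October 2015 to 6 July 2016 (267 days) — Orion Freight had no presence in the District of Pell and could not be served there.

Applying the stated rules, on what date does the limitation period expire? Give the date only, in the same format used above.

The claim accrued on 15 October 2014 — the later of the 24 June 2012 act and the 15 October 2014 discovery.
2 years from 15 October 2014 is 15 October 2016.
The defendant's absence from the jurisdiction from 13 October 2015 to 6 July 2016 tolled the period for 267 days, extending the deadline to 9 July 2017.

9 July 2017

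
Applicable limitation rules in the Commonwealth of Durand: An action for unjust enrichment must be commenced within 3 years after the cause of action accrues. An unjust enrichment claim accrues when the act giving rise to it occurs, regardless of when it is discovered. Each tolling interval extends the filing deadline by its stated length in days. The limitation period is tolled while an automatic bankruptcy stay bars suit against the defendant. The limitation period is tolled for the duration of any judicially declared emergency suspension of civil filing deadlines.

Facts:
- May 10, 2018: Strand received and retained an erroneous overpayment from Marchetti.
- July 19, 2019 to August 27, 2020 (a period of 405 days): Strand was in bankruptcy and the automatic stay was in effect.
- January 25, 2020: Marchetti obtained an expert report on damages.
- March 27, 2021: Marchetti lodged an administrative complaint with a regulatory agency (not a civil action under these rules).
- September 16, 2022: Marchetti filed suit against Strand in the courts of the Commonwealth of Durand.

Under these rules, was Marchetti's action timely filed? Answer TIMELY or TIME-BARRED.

The claim accrued on May 10, 2018, when the wrongful act occurred.
Adding the 3 years base period to May 10, 2018 gives a deadline of May 10, 2021, before any tolling.
Because the automatic bankruptcy stay ran from July 19, 2019 to August 27, 2020, the deadline is extended by 405 days to June 19, 2022.
None of the other events listed affects the running of the period under the stated rules.
Filing on September 16, 2022 missed the June 19, 2022 deadline — the action is time-barred.

TIME-BARRED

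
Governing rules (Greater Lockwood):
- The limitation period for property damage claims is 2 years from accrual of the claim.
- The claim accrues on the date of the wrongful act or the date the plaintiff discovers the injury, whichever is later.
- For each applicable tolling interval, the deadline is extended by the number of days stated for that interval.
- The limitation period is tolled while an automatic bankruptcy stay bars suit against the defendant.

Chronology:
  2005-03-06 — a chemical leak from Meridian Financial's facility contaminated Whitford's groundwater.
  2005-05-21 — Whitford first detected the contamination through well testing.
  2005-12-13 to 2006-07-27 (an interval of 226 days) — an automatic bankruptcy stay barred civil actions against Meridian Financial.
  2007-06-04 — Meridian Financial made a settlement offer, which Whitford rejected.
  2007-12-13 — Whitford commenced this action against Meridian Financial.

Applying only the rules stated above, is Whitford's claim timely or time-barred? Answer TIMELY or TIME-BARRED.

TIMELY

Taking the later of the act (2005-03-06) and discovery (2005-05-21), the claim accrued on 2005-05-21.
The untolled deadline — 2 years after 2005-05-21 — is 2007-05-21.
Because the automatic bankruptcy stay ran from 2005-12-13 to 2006-07-27, the deadline is extended by 226 days to 2008-01-02.
None of the other events listed affects the running of the period under the stated rules.
Whitford filed on 2007-12-13, before the 2008-01-02 deadline, so the action is timely.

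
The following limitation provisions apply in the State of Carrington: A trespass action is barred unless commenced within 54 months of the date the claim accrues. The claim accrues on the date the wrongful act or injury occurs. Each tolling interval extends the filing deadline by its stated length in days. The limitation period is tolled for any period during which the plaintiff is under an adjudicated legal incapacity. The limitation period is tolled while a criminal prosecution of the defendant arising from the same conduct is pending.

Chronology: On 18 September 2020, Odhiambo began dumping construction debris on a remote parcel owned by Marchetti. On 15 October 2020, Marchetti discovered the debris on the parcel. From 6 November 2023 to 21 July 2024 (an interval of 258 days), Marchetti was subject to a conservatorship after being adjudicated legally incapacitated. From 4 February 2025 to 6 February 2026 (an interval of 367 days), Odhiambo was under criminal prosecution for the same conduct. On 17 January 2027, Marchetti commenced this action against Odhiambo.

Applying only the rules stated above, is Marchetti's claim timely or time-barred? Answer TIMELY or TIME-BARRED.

TIME-BARRED

Because the rule ties accrual to occurrence, the claim accrued on 18 September 2020, not on the 15 October 2020 discovery date.
54 months from 18 September 2020 is 18 March 2025.
The period was tolled for 258 days by the plaintiff's legal incapacity (6 November 2023 to 21 July 2024), pushing the deadline to 1 December 2025.
The pending criminal prosecution from 4 February 2025 to 6 February 2026 tolled the period for 367 days, extending the deadline to 3 December 2026.
The 17 January 2027 filing falls after the 3 December 2026 deadline; the claim is time-barred.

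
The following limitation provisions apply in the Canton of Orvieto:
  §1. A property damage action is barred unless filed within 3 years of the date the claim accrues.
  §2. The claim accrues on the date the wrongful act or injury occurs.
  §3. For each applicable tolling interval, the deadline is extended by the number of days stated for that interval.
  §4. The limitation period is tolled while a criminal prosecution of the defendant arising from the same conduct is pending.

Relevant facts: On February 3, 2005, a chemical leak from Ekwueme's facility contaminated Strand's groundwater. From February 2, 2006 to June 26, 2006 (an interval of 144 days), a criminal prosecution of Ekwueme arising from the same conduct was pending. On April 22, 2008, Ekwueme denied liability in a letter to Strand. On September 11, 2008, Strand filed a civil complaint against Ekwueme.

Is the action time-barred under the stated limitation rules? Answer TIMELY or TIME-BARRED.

The limitation period began to run on February 3, 2005.
3 years from February 3, 2005 is February 3, 2008.
The period was tolled for 144 days by the pending criminal prosecution (February 2, 2006 to June 26, 2006), pushing the deadline to June 26, 2008.
The other events in the timeline have no effect on the limitation period under the stated rules.
The September 11, 2008 filing falls after the June 26, 2008 deadline; the claim is time-barred.

TIME-BARRED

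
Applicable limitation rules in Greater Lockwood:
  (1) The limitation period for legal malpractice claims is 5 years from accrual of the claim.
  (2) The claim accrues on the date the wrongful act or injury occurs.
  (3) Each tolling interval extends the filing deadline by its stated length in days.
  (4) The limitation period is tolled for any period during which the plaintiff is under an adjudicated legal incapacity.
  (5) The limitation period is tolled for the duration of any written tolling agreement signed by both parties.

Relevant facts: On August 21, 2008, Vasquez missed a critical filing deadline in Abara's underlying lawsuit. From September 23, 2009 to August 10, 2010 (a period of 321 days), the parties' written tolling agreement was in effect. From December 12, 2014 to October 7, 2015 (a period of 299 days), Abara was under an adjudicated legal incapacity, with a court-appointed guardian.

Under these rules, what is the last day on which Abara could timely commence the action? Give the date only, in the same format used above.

July 8, 2014

The claim accrued on August 21, 2008, when the wrongful act occurred.
Adding the 5 years base period to August 21, 2008 gives a deadline of August 21, 2013, before any tolling.
The period was tolled for 321 days by the written tolling agreement (September 23, 2009 to August 10, 2010), pushing the deadline to July 8, 2014.
By the time the plaintiff's legal incapacity began on December 12, 2014, the limitation period had already expired on July 8, 2014; that interval cannot revive it.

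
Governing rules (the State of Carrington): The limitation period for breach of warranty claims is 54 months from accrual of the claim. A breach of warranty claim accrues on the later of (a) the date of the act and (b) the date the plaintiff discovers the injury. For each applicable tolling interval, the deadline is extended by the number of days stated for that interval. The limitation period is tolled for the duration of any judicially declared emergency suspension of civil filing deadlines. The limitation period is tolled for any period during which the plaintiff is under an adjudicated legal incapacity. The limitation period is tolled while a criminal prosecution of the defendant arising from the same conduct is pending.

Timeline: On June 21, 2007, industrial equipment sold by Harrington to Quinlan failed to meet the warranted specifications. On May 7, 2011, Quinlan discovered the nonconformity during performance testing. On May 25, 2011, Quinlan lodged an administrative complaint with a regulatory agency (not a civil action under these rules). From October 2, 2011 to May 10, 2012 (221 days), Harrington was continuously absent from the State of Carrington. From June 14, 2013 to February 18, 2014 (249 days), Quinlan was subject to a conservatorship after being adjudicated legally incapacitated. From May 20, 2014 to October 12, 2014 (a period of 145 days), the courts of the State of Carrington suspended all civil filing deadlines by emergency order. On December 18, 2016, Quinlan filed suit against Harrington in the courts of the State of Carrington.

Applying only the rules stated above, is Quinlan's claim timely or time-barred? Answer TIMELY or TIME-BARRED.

TIME-BARRED

Because discovery on May 7, 2011 post-dates the June 21, 2007 act, accrual under the later-of rule falls on May 7, 2011.
The untolled deadline — 54 months after May 7, 2011 — is November 7, 2015.
The plaintiff's legal incapacity from June 14, 2013 to February 18, 2014 tolled the period for 249 days, extending the deadline to July 13, 2016.
Because the emergency suspension of filing deadlines ran from May 20, 2014 to October 12, 2014, the deadline is extended by 145 days to December 5, 2016.
No stated provision tolls the period for the defendant's absence, so the interval from October 2, 2011 to May 10, 2012 has no effect on the deadline.
Nothing else in the chronology tolls or restarts the period.
The December 18, 2016 filing falls after the December 5, 2016 deadline; the claim is time-barred.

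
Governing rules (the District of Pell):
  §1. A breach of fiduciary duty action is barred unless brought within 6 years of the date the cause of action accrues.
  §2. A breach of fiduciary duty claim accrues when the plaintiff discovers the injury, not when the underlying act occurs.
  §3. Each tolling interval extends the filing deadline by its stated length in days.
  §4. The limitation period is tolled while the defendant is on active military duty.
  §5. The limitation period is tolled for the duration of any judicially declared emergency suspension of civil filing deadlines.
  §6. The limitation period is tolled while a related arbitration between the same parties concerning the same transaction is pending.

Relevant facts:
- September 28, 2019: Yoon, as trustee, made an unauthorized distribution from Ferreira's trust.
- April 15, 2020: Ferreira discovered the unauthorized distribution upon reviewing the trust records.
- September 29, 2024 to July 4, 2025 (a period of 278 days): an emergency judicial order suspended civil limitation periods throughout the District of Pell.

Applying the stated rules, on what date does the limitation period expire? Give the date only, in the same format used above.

The claim did not accrue until Ferreira discovered the injury on April 15, 2020; the September 28, 2019 act date does not start the clock under the stated rule.
6 years from April 15, 2020 is April 15, 2026.
Because the emergency suspension of filing deadlines ran from September 29, 2024 to July 4, 2025, the deadline is extended by 278 days to January 18, 2027.

January 18, 2027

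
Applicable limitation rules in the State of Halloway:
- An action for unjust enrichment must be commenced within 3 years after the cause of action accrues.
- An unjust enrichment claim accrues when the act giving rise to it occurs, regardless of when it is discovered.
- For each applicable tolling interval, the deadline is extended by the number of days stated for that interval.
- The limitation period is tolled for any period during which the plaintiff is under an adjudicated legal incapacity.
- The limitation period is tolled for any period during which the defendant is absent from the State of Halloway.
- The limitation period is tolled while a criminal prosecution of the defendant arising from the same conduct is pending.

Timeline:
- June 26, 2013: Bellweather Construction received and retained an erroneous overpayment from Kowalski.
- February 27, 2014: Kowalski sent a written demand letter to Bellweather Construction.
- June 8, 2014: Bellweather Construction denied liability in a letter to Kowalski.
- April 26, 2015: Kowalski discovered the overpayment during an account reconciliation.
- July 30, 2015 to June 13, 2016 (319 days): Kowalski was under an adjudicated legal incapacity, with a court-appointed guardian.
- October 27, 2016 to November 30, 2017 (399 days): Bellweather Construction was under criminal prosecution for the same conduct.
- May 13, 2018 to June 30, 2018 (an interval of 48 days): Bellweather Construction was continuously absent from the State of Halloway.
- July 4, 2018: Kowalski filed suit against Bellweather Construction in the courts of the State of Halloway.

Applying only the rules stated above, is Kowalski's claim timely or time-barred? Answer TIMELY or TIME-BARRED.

TIMELY

Because the rule ties accrual to occurrence, the claim accrued on June 26, 2013, not on the April 26, 2015 discovery date.
3 years from June 26, 2013 is June 26, 2016.
The plaintiff's legal incapacity from July 30, 2015 to June 13, 2016 tolled the period for 319 days, extending the deadline to May 11, 2017.
Because the pending criminal prosecution ran from October 27, 2016 to November 30, 2017, the deadline is extended by 399 days to June 14, 2018.
The period was tolled for 48 days by the defendant's absence from the jurisdiction (May 13, 2018 to June 30, 2018), pushing the deadline to August 1, 2018.
The other events in the timeline have no effect on the limitation period under the stated rules.
The July 4, 2018 filing precedes the August 1, 2018 deadline; the claim is timely.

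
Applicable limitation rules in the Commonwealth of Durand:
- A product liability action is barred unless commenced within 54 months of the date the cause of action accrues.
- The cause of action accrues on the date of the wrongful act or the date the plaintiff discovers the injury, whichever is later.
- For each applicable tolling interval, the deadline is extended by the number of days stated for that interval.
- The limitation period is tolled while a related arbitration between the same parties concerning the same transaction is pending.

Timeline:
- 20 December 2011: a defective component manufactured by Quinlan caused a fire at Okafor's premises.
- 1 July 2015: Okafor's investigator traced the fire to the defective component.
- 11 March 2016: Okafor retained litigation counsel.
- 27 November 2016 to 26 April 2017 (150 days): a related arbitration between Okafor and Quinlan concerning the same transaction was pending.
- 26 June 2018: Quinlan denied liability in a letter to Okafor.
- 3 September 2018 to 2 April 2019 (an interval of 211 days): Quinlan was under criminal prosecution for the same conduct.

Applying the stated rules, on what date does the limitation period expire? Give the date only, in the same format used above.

30 May 2020

The claim accrued on 1 July 2015 — the later of the 20 December 2011 act and the 1 July 2015 discovery.
54 months from 1 July 2015 is 1 January 2020.
The period was tolled for 150 days by the pending related arbitration (27 November 2016 to 26 April 2017), pushing the deadline to 30 May 2020.
No stated provision tolls the period for a criminal prosecution, so the interval from 3 September 2018 to 2 April 2019 has no effect on the deadline.
None of the other events listed affects the running of the period under the stated rules.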